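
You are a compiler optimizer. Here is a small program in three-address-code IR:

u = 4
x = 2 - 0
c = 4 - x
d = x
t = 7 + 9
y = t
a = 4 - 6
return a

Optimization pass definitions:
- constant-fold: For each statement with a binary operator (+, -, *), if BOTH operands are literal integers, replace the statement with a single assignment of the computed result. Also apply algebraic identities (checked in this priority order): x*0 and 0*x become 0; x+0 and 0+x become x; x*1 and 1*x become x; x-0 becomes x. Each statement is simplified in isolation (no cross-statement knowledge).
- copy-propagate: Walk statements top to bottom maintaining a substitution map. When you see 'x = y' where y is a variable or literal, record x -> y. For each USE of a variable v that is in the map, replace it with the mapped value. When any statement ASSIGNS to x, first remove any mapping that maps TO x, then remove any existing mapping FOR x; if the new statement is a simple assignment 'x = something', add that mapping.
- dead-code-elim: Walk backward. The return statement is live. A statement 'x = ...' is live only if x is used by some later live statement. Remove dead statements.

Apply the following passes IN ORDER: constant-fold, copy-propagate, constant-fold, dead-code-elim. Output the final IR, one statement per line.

Answer: return -2

Derivation:
Initial IR:
  u = 4
  x = 2 - 0
  c = 4 - x
  d = x
  t = 7 + 9
  y = t
  a = 4 - 6
  return a
After constant-fold (8 stmts):
  u = 4
  x = 2
  c = 4 - x
  d = x
  t = 16
  y = t
  a = -2
  return a
After copy-propagate (8 stmts):
  u = 4
  x = 2
  c = 4 - 2
  d = 2
  t = 16
  y = 16
  a = -2
  return -2
After constant-fold (8 stmts):
  u = 4
  x = 2
  c = 2
  d = 2
  t = 16
  y = 16
  a = -2
  return -2
After dead-code-elim (1 stmts):
  return -2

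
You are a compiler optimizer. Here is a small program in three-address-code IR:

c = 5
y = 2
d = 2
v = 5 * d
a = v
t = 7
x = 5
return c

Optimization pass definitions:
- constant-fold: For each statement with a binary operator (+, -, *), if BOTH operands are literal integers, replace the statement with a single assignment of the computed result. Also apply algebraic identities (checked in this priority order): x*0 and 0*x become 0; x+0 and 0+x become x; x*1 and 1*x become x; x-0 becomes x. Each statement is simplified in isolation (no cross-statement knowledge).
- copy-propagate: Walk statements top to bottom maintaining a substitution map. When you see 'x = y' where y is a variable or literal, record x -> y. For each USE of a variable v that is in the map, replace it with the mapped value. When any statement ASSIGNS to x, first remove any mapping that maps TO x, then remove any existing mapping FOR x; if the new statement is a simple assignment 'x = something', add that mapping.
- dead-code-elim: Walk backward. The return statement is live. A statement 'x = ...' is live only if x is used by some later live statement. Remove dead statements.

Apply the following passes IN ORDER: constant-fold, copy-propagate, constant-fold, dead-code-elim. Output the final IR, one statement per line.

Answer: return 5

Derivation:
Initial IR:
  c = 5
  y = 2
  d = 2
  v = 5 * d
  a = v
  t = 7
  x = 5
  return c
After constant-fold (8 stmts):
  c = 5
  y = 2
  d = 2
  v = 5 * d
  a = v
  t = 7
  x = 5
  return c
After copy-propagate (8 stmts):
  c = 5
  y = 2
  d = 2
  v = 5 * 2
  a = v
  t = 7
  x = 5
  return 5
After constant-fold (8 stmts):
  c = 5
  y = 2
  d = 2
  v = 10
  a = v
  t = 7
  x = 5
  return 5
After dead-code-elim (1 stmts):
  return 5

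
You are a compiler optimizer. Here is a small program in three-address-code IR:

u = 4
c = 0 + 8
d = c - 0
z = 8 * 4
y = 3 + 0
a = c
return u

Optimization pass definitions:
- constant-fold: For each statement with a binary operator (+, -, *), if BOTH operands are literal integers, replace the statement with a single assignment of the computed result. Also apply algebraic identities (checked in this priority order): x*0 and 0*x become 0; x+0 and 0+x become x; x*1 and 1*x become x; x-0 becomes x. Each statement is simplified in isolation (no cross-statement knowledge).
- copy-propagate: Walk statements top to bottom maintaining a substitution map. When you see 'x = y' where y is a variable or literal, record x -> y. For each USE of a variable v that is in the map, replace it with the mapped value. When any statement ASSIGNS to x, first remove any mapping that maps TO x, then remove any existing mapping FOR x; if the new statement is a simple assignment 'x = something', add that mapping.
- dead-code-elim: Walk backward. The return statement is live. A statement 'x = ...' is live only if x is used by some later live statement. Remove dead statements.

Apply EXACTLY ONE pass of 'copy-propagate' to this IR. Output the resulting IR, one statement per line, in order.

Answer: u = 4
c = 0 + 8
d = c - 0
z = 8 * 4
y = 3 + 0
a = c
return 4

Derivation:
Applying copy-propagate statement-by-statement:
  [1] u = 4  (unchanged)
  [2] c = 0 + 8  (unchanged)
  [3] d = c - 0  (unchanged)
  [4] z = 8 * 4  (unchanged)
  [5] y = 3 + 0  (unchanged)
  [6] a = c  (unchanged)
  [7] return u  -> return 4
Result (7 stmts):
  u = 4
  c = 0 + 8
  d = c - 0
  z = 8 * 4
  y = 3 + 0
  a = c
  return 4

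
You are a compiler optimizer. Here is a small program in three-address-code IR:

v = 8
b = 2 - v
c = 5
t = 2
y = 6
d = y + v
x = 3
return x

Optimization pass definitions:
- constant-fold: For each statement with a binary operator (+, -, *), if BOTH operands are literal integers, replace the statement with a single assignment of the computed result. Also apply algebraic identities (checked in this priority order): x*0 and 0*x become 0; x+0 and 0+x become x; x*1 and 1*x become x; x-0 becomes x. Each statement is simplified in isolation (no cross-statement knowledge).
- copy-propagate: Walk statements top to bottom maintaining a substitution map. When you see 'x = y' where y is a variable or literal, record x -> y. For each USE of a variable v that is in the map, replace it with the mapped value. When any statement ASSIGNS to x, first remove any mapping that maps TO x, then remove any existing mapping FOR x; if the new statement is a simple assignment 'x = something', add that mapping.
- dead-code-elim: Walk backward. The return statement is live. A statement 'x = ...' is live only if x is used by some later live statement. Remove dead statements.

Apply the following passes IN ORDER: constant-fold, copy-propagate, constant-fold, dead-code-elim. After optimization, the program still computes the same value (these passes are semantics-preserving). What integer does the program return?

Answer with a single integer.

Answer: 3

Derivation:
Initial IR:
  v = 8
  b = 2 - v
  c = 5
  t = 2
  y = 6
  d = y + v
  x = 3
  return x
After constant-fold (8 stmts):
  v = 8
  b = 2 - v
  c = 5
  t = 2
  y = 6
  d = y + v
  x = 3
  return x
After copy-propagate (8 stmts):
  v = 8
  b = 2 - 8
  c = 5
  t = 2
  y = 6
  d = 6 + 8
  x = 3
  return 3
After constant-fold (8 stmts):
  v = 8
  b = -6
  c = 5
  t = 2
  y = 6
  d = 14
  x = 3
  return 3
After dead-code-elim (1 stmts):
  return 3
Evaluate:
  v = 8  =>  v = 8
  b = 2 - v  =>  b = -6
  c = 5  =>  c = 5
  t = 2  =>  t = 2
  y = 6  =>  y = 6
  d = y + v  =>  d = 14
  x = 3  =>  x = 3
  return x = 3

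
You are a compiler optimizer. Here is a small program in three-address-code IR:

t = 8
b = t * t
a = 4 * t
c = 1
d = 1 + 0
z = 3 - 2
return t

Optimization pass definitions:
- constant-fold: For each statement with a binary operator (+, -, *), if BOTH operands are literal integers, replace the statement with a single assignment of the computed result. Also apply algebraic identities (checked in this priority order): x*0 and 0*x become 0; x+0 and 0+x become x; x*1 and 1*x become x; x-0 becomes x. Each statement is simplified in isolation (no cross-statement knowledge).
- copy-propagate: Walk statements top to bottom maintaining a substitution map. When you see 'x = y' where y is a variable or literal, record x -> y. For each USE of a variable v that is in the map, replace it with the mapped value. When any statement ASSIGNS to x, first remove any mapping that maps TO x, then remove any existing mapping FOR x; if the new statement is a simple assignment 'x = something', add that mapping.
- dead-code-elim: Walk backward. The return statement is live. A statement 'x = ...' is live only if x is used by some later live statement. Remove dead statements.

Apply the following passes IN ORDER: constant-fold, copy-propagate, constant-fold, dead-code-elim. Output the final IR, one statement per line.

Answer: return 8

Derivation:
Initial IR:
  t = 8
  b = t * t
  a = 4 * t
  c = 1
  d = 1 + 0
  z = 3 - 2
  return t
After constant-fold (7 stmts):
  t = 8
  b = t * t
  a = 4 * t
  c = 1
  d = 1
  z = 1
  return t
After copy-propagate (7 stmts):
  t = 8
  b = 8 * 8
  a = 4 * 8
  c = 1
  d = 1
  z = 1
  return 8
After constant-fold (7 stmts):
  t = 8
  b = 64
  a = 32
  c = 1
  d = 1
  z = 1
  return 8
After dead-code-elim (1 stmts):
  return 8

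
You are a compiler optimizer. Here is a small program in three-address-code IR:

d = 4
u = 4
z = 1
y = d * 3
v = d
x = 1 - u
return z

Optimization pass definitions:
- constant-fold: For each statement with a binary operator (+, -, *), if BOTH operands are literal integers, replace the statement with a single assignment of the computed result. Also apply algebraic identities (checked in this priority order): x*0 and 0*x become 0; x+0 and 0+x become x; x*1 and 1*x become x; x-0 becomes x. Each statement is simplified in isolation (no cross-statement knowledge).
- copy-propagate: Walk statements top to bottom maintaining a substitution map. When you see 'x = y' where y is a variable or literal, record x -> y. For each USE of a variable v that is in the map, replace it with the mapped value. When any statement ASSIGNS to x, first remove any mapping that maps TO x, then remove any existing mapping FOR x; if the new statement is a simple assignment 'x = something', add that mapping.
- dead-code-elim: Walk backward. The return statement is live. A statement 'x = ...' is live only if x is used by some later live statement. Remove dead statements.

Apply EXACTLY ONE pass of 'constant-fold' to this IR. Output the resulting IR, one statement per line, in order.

Applying constant-fold statement-by-statement:
  [1] d = 4  (unchanged)
  [2] u = 4  (unchanged)
  [3] z = 1  (unchanged)
  [4] y = d * 3  (unchanged)
  [5] v = d  (unchanged)
  [6] x = 1 - u  (unchanged)
  [7] return z  (unchanged)
Result (7 stmts):
  d = 4
  u = 4
  z = 1
  y = d * 3
  v = d
  x = 1 - u
  return z

Answer: d = 4
u = 4
z = 1
y = d * 3
v = d
x = 1 - u
return z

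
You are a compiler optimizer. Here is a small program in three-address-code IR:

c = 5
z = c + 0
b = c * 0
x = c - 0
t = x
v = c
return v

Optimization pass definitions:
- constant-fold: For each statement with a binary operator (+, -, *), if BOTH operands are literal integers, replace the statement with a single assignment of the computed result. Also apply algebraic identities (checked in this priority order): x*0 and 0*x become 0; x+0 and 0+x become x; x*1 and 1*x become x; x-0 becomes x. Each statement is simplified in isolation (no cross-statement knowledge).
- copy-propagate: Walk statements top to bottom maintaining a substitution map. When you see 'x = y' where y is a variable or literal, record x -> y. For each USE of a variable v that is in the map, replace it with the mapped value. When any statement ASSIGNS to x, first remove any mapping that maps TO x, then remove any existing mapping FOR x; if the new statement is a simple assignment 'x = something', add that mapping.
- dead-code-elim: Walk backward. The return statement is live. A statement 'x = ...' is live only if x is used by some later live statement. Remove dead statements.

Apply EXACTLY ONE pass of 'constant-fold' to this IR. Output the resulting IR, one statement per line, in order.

Answer: c = 5
z = c
b = 0
x = c
t = x
v = c
return v

Derivation:
Applying constant-fold statement-by-statement:
  [1] c = 5  (unchanged)
  [2] z = c + 0  -> z = c
  [3] b = c * 0  -> b = 0
  [4] x = c - 0  -> x = c
  [5] t = x  (unchanged)
  [6] v = c  (unchanged)
  [7] return v  (unchanged)
Result (7 stmts):
  c = 5
  z = c
  b = 0
  x = c
  t = x
  v = c
  return v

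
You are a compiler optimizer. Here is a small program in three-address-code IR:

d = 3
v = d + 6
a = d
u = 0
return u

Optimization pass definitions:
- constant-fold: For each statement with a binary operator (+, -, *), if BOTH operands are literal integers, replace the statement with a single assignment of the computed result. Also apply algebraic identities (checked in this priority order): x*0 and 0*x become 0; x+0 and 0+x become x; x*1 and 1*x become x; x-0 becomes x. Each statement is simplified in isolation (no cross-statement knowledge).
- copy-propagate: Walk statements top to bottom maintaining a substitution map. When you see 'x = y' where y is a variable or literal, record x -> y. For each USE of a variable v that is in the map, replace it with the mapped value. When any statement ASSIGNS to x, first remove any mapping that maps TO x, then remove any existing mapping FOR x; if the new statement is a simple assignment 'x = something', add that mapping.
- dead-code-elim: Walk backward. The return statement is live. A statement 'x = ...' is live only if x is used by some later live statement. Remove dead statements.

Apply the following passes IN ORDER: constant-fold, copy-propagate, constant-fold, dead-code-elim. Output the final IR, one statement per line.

Answer: return 0

Derivation:
Initial IR:
  d = 3
  v = d + 6
  a = d
  u = 0
  return u
After constant-fold (5 stmts):
  d = 3
  v = d + 6
  a = d
  u = 0
  return u
After copy-propagate (5 stmts):
  d = 3
  v = 3 + 6
  a = 3
  u = 0
  return 0
After constant-fold (5 stmts):
  d = 3
  v = 9
  a = 3
  u = 0
  return 0
After dead-code-elim (1 stmts):
  return 0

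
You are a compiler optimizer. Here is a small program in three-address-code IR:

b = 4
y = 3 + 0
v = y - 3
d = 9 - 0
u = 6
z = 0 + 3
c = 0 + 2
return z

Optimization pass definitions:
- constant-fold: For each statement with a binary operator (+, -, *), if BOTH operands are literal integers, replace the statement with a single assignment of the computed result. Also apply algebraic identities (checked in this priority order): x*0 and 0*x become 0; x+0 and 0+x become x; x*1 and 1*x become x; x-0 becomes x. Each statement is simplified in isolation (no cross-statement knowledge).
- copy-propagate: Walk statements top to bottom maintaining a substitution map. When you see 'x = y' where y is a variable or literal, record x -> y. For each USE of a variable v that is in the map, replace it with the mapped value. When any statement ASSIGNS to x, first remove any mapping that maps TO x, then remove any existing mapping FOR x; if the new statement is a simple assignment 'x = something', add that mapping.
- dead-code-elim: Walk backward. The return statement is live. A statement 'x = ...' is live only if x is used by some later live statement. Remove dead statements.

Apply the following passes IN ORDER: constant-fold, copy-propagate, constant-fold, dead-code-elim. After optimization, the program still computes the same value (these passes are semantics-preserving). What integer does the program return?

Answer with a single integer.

Answer: 3

Derivation:
Initial IR:
  b = 4
  y = 3 + 0
  v = y - 3
  d = 9 - 0
  u = 6
  z = 0 + 3
  c = 0 + 2
  return z
After constant-fold (8 stmts):
  b = 4
  y = 3
  v = y - 3
  d = 9
  u = 6
  z = 3
  c = 2
  return z
After copy-propagate (8 stmts):
  b = 4
  y = 3
  v = 3 - 3
  d = 9
  u = 6
  z = 3
  c = 2
  return 3
After constant-fold (8 stmts):
  b = 4
  y = 3
  v = 0
  d = 9
  u = 6
  z = 3
  c = 2
  return 3
After dead-code-elim (1 stmts):
  return 3
Evaluate:
  b = 4  =>  b = 4
  y = 3 + 0  =>  y = 3
  v = y - 3  =>  v = 0
  d = 9 - 0  =>  d = 9
  u = 6  =>  u = 6
  z = 0 + 3  =>  z = 3
  c = 0 + 2  =>  c = 2
  return z = 3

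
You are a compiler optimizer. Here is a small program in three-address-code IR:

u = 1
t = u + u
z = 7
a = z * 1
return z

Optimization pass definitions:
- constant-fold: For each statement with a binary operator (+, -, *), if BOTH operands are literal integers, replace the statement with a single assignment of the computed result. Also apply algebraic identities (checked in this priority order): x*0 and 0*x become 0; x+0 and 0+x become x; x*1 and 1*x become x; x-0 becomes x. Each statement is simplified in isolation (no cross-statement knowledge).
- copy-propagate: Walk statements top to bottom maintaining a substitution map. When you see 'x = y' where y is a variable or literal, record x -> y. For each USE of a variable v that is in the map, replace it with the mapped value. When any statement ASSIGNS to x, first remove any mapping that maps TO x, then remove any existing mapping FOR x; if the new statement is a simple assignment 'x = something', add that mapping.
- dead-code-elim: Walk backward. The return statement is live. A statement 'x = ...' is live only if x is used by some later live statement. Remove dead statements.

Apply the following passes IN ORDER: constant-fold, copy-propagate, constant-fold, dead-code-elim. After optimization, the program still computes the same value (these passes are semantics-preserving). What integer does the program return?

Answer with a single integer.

Answer: 7

Derivation:
Initial IR:
  u = 1
  t = u + u
  z = 7
  a = z * 1
  return z
After constant-fold (5 stmts):
  u = 1
  t = u + u
  z = 7
  a = z
  return z
After copy-propagate (5 stmts):
  u = 1
  t = 1 + 1
  z = 7
  a = 7
  return 7
After constant-fold (5 stmts):
  u = 1
  t = 2
  z = 7
  a = 7
  return 7
After dead-code-elim (1 stmts):
  return 7
Evaluate:
  u = 1  =>  u = 1
  t = u + u  =>  t = 2
  z = 7  =>  z = 7
  a = z * 1  =>  a = 7
  return z = 7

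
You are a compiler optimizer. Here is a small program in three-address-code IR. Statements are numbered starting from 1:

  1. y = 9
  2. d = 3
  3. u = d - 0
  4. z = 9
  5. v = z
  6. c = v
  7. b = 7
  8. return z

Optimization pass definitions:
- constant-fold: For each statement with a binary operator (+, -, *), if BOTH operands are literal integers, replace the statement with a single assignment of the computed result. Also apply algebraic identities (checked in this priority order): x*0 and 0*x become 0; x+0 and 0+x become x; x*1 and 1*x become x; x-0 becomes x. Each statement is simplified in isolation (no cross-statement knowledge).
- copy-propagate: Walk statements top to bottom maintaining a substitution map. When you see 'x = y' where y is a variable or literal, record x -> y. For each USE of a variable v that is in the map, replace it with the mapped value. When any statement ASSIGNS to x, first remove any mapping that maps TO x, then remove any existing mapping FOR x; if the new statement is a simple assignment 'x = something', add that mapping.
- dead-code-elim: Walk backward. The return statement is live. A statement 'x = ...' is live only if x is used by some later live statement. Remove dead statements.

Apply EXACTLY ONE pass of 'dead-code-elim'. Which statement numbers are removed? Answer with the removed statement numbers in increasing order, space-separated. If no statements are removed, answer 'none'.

Answer: 1 2 3 5 6 7

Derivation:
Backward liveness scan:
Stmt 1 'y = 9': DEAD (y not in live set [])
Stmt 2 'd = 3': DEAD (d not in live set [])
Stmt 3 'u = d - 0': DEAD (u not in live set [])
Stmt 4 'z = 9': KEEP (z is live); live-in = []
Stmt 5 'v = z': DEAD (v not in live set ['z'])
Stmt 6 'c = v': DEAD (c not in live set ['z'])
Stmt 7 'b = 7': DEAD (b not in live set ['z'])
Stmt 8 'return z': KEEP (return); live-in = ['z']
Removed statement numbers: [1, 2, 3, 5, 6, 7]
Surviving IR:
  z = 9
  return z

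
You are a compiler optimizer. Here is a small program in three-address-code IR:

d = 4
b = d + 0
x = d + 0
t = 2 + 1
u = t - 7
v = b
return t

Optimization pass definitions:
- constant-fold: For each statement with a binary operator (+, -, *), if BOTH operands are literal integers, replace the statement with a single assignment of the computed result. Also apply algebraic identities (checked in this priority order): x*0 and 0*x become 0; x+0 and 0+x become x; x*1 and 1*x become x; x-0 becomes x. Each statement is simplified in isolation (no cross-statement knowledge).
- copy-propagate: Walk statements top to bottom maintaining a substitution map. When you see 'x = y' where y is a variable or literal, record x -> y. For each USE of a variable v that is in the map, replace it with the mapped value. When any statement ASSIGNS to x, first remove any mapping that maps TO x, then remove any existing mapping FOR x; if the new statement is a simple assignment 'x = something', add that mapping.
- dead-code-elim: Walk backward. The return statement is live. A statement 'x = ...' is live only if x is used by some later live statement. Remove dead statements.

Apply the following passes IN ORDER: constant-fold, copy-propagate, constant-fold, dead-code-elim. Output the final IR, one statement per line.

Answer: return 3

Derivation:
Initial IR:
  d = 4
  b = d + 0
  x = d + 0
  t = 2 + 1
  u = t - 7
  v = b
  return t
After constant-fold (7 stmts):
  d = 4
  b = d
  x = d
  t = 3
  u = t - 7
  v = b
  return t
After copy-propagate (7 stmts):
  d = 4
  b = 4
  x = 4
  t = 3
  u = 3 - 7
  v = 4
  return 3
After constant-fold (7 stmts):
  d = 4
  b = 4
  x = 4
  t = 3
  u = -4
  v = 4
  return 3
After dead-code-elim (1 stmts):
  return 3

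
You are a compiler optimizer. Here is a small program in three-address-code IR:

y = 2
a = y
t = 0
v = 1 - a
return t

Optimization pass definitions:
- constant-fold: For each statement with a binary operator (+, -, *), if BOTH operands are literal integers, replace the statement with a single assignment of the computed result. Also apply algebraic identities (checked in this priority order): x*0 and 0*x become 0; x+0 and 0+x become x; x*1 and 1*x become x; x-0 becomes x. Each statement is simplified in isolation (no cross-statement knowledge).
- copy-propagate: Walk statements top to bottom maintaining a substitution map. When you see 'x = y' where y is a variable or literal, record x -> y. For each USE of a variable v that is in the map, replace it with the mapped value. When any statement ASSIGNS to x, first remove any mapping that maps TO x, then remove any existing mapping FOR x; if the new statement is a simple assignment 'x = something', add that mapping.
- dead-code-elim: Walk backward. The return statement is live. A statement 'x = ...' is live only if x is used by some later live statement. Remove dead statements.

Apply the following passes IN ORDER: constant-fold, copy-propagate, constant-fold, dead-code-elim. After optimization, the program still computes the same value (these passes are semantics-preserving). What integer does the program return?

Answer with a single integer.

Answer: 0

Derivation:
Initial IR:
  y = 2
  a = y
  t = 0
  v = 1 - a
  return t
After constant-fold (5 stmts):
  y = 2
  a = y
  t = 0
  v = 1 - a
  return t
After copy-propagate (5 stmts):
  y = 2
  a = 2
  t = 0
  v = 1 - 2
  return 0
After constant-fold (5 stmts):
  y = 2
  a = 2
  t = 0
  v = -1
  return 0
After dead-code-elim (1 stmts):
  return 0
Evaluate:
  y = 2  =>  y = 2
  a = y  =>  a = 2
  t = 0  =>  t = 0
  v = 1 - a  =>  v = -1
  return t = 0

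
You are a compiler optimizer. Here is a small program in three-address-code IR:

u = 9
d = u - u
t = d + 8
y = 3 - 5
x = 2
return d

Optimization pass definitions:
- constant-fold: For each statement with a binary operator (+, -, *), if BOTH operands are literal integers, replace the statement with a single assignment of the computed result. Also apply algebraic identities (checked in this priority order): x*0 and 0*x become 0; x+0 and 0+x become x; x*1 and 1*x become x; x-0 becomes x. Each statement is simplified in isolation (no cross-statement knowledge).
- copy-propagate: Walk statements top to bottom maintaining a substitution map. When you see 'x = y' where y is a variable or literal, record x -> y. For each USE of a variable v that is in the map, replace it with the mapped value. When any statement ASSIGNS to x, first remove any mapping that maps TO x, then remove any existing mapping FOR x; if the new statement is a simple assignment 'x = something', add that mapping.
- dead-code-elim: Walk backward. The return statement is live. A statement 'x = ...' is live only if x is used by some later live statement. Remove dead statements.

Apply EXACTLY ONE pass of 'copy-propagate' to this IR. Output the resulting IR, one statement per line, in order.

Answer: u = 9
d = 9 - 9
t = d + 8
y = 3 - 5
x = 2
return d

Derivation:
Applying copy-propagate statement-by-statement:
  [1] u = 9  (unchanged)
  [2] d = u - u  -> d = 9 - 9
  [3] t = d + 8  (unchanged)
  [4] y = 3 - 5  (unchanged)
  [5] x = 2  (unchanged)
  [6] return d  (unchanged)
Result (6 stmts):
  u = 9
  d = 9 - 9
  t = d + 8
  y = 3 - 5
  x = 2
  return d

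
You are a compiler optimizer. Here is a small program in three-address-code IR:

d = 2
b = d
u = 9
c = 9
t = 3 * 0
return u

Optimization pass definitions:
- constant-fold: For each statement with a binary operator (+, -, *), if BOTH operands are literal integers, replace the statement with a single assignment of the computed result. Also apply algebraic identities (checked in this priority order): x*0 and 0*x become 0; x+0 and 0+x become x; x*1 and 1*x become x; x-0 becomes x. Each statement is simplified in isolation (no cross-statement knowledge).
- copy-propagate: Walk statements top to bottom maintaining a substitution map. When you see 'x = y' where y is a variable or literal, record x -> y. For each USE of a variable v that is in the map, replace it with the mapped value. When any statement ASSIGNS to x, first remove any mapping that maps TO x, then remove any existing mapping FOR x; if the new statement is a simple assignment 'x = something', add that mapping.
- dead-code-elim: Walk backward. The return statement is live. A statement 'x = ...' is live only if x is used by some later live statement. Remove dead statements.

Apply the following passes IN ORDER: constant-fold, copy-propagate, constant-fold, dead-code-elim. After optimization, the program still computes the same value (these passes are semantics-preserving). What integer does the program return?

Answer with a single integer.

Answer: 9

Derivation:
Initial IR:
  d = 2
  b = d
  u = 9
  c = 9
  t = 3 * 0
  return u
After constant-fold (6 stmts):
  d = 2
  b = d
  u = 9
  c = 9
  t = 0
  return u
After copy-propagate (6 stmts):
  d = 2
  b = 2
  u = 9
  c = 9
  t = 0
  return 9
After constant-fold (6 stmts):
  d = 2
  b = 2
  u = 9
  c = 9
  t = 0
  return 9
After dead-code-elim (1 stmts):
  return 9
Evaluate:
  d = 2  =>  d = 2
  b = d  =>  b = 2
  u = 9  =>  u = 9
  c = 9  =>  c = 9
  t = 3 * 0  =>  t = 0
  return u = 9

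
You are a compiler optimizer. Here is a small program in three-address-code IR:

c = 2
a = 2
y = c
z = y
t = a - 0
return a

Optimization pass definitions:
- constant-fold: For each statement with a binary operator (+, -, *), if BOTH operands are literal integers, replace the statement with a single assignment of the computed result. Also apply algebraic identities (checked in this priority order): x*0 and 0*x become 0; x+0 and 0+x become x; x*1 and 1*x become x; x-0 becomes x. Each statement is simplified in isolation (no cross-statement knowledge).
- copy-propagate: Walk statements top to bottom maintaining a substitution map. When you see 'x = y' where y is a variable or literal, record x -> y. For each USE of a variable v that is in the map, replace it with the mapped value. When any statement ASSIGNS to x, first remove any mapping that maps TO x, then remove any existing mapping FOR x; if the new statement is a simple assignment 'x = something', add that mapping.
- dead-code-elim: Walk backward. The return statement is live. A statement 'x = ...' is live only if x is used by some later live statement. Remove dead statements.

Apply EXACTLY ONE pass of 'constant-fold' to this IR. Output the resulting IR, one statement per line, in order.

Applying constant-fold statement-by-statement:
  [1] c = 2  (unchanged)
  [2] a = 2  (unchanged)
  [3] y = c  (unchanged)
  [4] z = y  (unchanged)
  [5] t = a - 0  -> t = a
  [6] return a  (unchanged)
Result (6 stmts):
  c = 2
  a = 2
  y = c
  z = y
  t = a
  return a

Answer: c = 2
a = 2
y = c
z = y
t = a
return a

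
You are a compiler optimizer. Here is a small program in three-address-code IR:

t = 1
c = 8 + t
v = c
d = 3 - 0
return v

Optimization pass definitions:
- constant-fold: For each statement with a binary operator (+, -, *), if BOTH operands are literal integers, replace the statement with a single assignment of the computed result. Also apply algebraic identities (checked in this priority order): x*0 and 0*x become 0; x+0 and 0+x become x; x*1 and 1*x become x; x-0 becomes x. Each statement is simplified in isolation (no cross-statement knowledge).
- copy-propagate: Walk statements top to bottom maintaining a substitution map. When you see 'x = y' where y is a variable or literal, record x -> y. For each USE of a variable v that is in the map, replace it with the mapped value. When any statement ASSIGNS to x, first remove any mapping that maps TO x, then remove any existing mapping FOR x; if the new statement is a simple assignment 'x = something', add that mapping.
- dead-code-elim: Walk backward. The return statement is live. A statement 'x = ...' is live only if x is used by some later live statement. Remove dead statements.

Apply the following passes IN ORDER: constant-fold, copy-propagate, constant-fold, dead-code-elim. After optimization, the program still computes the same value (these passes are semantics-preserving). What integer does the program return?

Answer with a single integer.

Initial IR:
  t = 1
  c = 8 + t
  v = c
  d = 3 - 0
  return v
After constant-fold (5 stmts):
  t = 1
  c = 8 + t
  v = c
  d = 3
  return v
After copy-propagate (5 stmts):
  t = 1
  c = 8 + 1
  v = c
  d = 3
  return c
After constant-fold (5 stmts):
  t = 1
  c = 9
  v = c
  d = 3
  return c
After dead-code-elim (2 stmts):
  c = 9
  return c
Evaluate:
  t = 1  =>  t = 1
  c = 8 + t  =>  c = 9
  v = c  =>  v = 9
  d = 3 - 0  =>  d = 3
  return v = 9

Answer: 9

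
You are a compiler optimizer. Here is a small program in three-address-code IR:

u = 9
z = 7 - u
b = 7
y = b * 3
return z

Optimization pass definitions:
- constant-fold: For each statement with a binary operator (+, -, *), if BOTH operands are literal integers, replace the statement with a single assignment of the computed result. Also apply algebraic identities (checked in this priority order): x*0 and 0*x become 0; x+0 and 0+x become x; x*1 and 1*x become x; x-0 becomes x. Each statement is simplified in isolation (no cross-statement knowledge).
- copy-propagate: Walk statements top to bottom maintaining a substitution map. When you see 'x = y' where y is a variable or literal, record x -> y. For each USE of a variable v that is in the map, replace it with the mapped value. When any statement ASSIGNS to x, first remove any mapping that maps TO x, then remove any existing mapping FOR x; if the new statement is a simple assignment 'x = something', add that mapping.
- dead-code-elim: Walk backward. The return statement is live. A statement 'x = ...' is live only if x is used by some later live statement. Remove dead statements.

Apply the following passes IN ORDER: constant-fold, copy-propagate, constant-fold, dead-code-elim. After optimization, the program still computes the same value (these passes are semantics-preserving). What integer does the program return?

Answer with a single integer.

Answer: -2

Derivation:
Initial IR:
  u = 9
  z = 7 - u
  b = 7
  y = b * 3
  return z
After constant-fold (5 stmts):
  u = 9
  z = 7 - u
  b = 7
  y = b * 3
  return z
After copy-propagate (5 stmts):
  u = 9
  z = 7 - 9
  b = 7
  y = 7 * 3
  return z
After constant-fold (5 stmts):
  u = 9
  z = -2
  b = 7
  y = 21
  return z
After dead-code-elim (2 stmts):
  z = -2
  return z
Evaluate:
  u = 9  =>  u = 9
  z = 7 - u  =>  z = -2
  b = 7  =>  b = 7
  y = b * 3  =>  y = 21
  return z = -2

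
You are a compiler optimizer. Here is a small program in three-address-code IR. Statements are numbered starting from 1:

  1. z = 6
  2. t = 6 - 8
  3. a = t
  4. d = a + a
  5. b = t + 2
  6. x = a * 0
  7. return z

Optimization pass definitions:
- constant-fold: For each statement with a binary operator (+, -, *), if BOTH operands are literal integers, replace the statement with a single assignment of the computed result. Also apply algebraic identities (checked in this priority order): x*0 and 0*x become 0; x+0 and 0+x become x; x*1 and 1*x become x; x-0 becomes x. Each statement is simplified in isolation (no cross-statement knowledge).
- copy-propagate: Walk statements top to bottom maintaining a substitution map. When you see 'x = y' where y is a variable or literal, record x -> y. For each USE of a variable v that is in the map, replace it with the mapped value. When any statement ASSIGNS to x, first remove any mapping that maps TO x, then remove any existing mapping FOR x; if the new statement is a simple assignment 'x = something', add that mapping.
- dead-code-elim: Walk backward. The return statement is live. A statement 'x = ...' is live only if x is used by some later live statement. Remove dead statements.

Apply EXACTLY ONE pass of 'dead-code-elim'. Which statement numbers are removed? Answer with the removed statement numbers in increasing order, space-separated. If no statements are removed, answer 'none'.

Answer: 2 3 4 5 6

Derivation:
Backward liveness scan:
Stmt 1 'z = 6': KEEP (z is live); live-in = []
Stmt 2 't = 6 - 8': DEAD (t not in live set ['z'])
Stmt 3 'a = t': DEAD (a not in live set ['z'])
Stmt 4 'd = a + a': DEAD (d not in live set ['z'])
Stmt 5 'b = t + 2': DEAD (b not in live set ['z'])
Stmt 6 'x = a * 0': DEAD (x not in live set ['z'])
Stmt 7 'return z': KEEP (return); live-in = ['z']
Removed statement numbers: [2, 3, 4, 5, 6]
Surviving IR:
  z = 6
  return z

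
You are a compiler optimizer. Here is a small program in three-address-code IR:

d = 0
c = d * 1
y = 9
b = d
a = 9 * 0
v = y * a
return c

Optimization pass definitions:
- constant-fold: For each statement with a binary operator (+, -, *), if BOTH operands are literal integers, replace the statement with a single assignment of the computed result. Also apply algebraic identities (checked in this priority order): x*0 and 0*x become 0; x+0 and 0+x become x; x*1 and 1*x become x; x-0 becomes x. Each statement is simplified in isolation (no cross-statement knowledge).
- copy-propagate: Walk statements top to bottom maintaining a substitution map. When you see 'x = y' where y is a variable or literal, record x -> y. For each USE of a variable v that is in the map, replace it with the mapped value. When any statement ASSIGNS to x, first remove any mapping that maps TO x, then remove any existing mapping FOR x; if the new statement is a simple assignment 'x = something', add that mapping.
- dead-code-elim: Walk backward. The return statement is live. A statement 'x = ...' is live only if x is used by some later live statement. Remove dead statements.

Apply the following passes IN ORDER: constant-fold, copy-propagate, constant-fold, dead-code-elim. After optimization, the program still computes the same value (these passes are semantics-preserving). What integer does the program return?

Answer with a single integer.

Answer: 0

Derivation:
Initial IR:
  d = 0
  c = d * 1
  y = 9
  b = d
  a = 9 * 0
  v = y * a
  return c
After constant-fold (7 stmts):
  d = 0
  c = d
  y = 9
  b = d
  a = 0
  v = y * a
  return c
After copy-propagate (7 stmts):
  d = 0
  c = 0
  y = 9
  b = 0
  a = 0
  v = 9 * 0
  return 0
After constant-fold (7 stmts):
  d = 0
  c = 0
  y = 9
  b = 0
  a = 0
  v = 0
  return 0
After dead-code-elim (1 stmts):
  return 0
Evaluate:
  d = 0  =>  d = 0
  c = d * 1  =>  c = 0
  y = 9  =>  y = 9
  b = d  =>  b = 0
  a = 9 * 0  =>  a = 0
  v = y * a  =>  v = 0
  return c = 0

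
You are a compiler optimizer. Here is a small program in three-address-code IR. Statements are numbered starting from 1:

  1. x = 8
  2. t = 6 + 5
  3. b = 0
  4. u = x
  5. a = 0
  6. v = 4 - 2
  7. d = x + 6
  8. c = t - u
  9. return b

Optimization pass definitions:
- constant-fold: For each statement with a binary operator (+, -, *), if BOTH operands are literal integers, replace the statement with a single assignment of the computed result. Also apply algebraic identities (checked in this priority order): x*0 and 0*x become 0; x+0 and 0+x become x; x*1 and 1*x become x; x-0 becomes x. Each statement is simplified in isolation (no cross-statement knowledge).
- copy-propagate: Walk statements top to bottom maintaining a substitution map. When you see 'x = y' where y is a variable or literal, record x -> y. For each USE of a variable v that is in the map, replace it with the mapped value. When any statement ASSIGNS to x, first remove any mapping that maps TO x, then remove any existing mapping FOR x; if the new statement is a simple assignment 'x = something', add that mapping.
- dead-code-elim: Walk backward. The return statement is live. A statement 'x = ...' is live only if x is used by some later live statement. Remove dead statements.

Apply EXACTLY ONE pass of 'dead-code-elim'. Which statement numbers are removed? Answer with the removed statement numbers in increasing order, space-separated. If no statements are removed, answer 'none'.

Answer: 1 2 4 5 6 7 8

Derivation:
Backward liveness scan:
Stmt 1 'x = 8': DEAD (x not in live set [])
Stmt 2 't = 6 + 5': DEAD (t not in live set [])
Stmt 3 'b = 0': KEEP (b is live); live-in = []
Stmt 4 'u = x': DEAD (u not in live set ['b'])
Stmt 5 'a = 0': DEAD (a not in live set ['b'])
Stmt 6 'v = 4 - 2': DEAD (v not in live set ['b'])
Stmt 7 'd = x + 6': DEAD (d not in live set ['b'])
Stmt 8 'c = t - u': DEAD (c not in live set ['b'])
Stmt 9 'return b': KEEP (return); live-in = ['b']
Removed statement numbers: [1, 2, 4, 5, 6, 7, 8]
Surviving IR:
  b = 0
  return b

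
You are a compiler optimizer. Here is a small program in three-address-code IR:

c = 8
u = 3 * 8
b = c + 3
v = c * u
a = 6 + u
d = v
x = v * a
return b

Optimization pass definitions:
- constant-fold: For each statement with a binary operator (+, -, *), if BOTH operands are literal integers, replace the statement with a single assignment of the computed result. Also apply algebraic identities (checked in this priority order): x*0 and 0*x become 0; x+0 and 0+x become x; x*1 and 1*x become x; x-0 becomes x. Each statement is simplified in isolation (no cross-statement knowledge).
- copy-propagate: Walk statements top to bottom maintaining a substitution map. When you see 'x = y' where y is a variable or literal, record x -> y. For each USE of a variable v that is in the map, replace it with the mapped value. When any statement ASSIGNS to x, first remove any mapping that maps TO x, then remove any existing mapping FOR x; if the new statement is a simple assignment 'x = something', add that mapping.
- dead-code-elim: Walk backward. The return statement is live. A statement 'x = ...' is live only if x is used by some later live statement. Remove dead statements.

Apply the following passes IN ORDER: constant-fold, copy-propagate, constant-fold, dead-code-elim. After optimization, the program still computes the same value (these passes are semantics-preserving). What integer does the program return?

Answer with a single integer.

Answer: 11

Derivation:
Initial IR:
  c = 8
  u = 3 * 8
  b = c + 3
  v = c * u
  a = 6 + u
  d = v
  x = v * a
  return b
After constant-fold (8 stmts):
  c = 8
  u = 24
  b = c + 3
  v = c * u
  a = 6 + u
  d = v
  x = v * a
  return b
After copy-propagate (8 stmts):
  c = 8
  u = 24
  b = 8 + 3
  v = 8 * 24
  a = 6 + 24
  d = v
  x = v * a
  return b
After constant-fold (8 stmts):
  c = 8
  u = 24
  b = 11
  v = 192
  a = 30
  d = v
  x = v * a
  return b
After dead-code-elim (2 stmts):
  b = 11
  return b
Evaluate:
  c = 8  =>  c = 8
  u = 3 * 8  =>  u = 24
  b = c + 3  =>  b = 11
  v = c * u  =>  v = 192
  a = 6 + u  =>  a = 30
  d = v  =>  d = 192
  x = v * a  =>  x = 5760
  return b = 11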